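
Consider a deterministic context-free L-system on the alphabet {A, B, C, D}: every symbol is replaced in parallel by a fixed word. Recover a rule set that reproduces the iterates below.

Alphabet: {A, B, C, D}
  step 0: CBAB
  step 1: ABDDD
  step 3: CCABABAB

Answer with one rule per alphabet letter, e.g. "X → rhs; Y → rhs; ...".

  step 0 ⇒ step 1: CBAB ⇒ AB·D·D·D
    A ↦ D
    B ↦ D
    C ↦ AB
    D ↦ C  (constrained at step 1)

A->D, B->D, C->AB, D->C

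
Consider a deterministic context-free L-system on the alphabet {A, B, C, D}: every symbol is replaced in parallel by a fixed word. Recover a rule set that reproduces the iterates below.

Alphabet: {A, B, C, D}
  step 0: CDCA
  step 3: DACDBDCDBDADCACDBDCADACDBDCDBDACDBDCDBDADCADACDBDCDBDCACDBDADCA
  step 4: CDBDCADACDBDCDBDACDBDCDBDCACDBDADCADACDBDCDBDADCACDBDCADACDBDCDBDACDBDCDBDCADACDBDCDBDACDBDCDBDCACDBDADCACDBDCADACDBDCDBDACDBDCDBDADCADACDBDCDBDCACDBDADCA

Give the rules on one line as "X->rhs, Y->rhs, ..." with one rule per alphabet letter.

  step 3 ⇒ step 4: DACDBDCDBDADCACDBDCADACDBDCDBDACDBDCDBDADCADACDBDCDBDCACDBDADCA ⇒ CDB·DCA·DA·CDB·D·CDB·DA·CDB·D·CDB·DCA·CDB·DA·DCA·DA·CDB·D·CDB·DA·DCA·CDB·DCA·DA·CDB·D·CDB·DA·CDB·D·CDB·DCA·DA·CDB·D·CDB·DA·CDB·D·CDB·DCA·CDB·DA·DCA·CDB·DCA·DA·CDB·D·CDB·DA·CDB·D·CDB·DA·DCA·DA·CDB·D·CDB·DCA·CDB·DA·DCA
    A ↦ DCA
    B ↦ D
    C ↦ DA
    D ↦ CDB

A->DCA, B->D, C->DA, D->CDB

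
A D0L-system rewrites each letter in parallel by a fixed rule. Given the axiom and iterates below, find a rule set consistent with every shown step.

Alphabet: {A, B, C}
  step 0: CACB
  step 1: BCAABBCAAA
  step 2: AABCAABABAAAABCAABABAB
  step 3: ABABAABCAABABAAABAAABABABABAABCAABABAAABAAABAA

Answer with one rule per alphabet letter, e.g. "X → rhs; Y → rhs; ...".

A->AB, B->AA, C->BCA

  step 2 ⇒ step 3: AABCAABABAAAABCAABABAB ⇒ AB·AB·AA·BCA·AB·AB·AA·AB·AA·AB·AB·AB·AB·AA·BCA·AB·AB·AA·AB·AA·AB·AA
    A ↦ AB
    B ↦ AA
    C ↦ BCA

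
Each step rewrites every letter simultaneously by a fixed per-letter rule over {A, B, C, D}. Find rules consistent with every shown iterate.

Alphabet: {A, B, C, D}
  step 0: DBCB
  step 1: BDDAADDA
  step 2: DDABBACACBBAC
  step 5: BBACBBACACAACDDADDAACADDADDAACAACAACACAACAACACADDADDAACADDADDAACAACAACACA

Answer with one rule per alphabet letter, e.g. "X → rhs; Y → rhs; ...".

A->AC, B->DDA, C->A, D->B

  step 1 ⇒ step 2: BDDAADDA ⇒ DDA·B·B·AC·AC·B·B·AC
    A ↦ AC
    B ↦ DDA
    D ↦ B
  step 0 ⇒ step 1: DBCB ⇒ B·DDA·A·DDA
    C ↦ A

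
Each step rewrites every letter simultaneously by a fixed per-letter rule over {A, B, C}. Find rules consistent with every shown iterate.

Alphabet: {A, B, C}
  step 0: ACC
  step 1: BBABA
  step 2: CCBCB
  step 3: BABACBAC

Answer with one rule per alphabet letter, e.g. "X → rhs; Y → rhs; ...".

A->B, B->C, C->BA

  step 2 ⇒ step 3: CCBCB ⇒ BA·BA·C·BA·C
    B ↦ C
    C ↦ BA
  step 0 ⇒ step 1: ACC ⇒ B·BA·BA
    A ↦ B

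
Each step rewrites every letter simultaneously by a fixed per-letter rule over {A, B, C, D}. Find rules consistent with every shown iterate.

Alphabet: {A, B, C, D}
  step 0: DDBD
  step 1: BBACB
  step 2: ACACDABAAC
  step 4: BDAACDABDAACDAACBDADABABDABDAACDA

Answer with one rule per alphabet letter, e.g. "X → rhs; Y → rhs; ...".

A->DA, B->AC, C->BA, D->B

  step 1 ⇒ step 2: BBACB ⇒ AC·AC·DA·BA·AC
    A ↦ DA
    B ↦ AC
    C ↦ BA
  step 0 ⇒ step 1: DDBD ⇒ B·B·AC·B
    D ↦ B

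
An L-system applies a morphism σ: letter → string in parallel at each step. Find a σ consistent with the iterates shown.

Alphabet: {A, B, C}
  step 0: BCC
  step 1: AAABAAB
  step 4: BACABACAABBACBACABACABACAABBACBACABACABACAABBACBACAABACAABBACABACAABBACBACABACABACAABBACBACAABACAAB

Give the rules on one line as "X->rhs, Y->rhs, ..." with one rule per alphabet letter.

A->BAC, B->A, C->AAB

  step 0 ⇒ step 1: BCC ⇒ A·AAB·AAB
    B ↦ A
    C ↦ AAB
    A ↦ BAC  (constrained at step 1)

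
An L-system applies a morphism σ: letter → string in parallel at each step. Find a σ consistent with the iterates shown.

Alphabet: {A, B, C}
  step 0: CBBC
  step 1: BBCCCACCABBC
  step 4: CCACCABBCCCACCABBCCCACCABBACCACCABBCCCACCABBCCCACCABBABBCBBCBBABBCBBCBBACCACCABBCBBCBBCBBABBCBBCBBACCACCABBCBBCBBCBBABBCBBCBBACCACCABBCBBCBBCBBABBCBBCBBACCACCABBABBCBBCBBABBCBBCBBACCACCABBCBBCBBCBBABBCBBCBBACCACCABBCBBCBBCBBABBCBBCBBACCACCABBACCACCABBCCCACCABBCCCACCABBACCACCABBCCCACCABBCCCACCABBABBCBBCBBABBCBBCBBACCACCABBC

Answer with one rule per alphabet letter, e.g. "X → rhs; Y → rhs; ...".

  step 0 ⇒ step 1: CBBC ⇒ BBC·CCA·CCA·BBC
    B ↦ CCA
    C ↦ BBC
    A ↦ BBA  (constrained at step 1)

A->BBA, B->CCA, C->BBC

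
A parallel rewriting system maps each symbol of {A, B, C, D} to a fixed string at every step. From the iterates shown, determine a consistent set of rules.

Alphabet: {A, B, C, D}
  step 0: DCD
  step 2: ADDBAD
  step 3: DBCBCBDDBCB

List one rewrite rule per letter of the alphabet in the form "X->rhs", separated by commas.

A->DB, B->D, C->A, D->CB

  step 2 ⇒ step 3: ADDBAD ⇒ DB·CB·CB·D·DB·CB
    A ↦ DB
    B ↦ D
    D ↦ CB
    C ↦ A  (constrained at step 0)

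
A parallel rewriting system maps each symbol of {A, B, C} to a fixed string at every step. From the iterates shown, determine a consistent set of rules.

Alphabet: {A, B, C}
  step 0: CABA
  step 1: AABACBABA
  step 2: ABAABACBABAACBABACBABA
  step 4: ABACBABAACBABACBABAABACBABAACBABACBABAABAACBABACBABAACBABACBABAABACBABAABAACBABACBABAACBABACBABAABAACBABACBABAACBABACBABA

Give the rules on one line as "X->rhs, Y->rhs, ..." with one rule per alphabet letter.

  step 1 ⇒ step 2: AABACBABA ⇒ ABA·ABA·CB·ABA·A·CB·ABA·CB·ABA
    A ↦ ABA
    B ↦ CB
    C ↦ A

A->ABA, B->CB, C->A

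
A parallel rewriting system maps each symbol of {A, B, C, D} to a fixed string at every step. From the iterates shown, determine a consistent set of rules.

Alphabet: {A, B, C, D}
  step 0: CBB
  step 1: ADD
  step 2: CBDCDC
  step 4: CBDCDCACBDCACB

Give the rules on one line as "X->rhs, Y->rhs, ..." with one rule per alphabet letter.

A->CB, B->D, C->A, D->DC

  step 1 ⇒ step 2: ADD ⇒ CB·DC·DC
    A ↦ CB
    D ↦ DC
  step 0 ⇒ step 1: CBB ⇒ A·D·D
    B ↦ D
  step 0 ⇒ step 1: CBB ⇒ A·D·D
    C ↦ A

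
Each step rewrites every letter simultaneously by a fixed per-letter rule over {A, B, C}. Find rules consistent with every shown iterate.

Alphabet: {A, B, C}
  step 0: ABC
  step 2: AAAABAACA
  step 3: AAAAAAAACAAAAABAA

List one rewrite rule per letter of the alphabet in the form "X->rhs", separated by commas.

A->AA, B->CA, C->B

  step 2 ⇒ step 3: AAAABAACA ⇒ AA·AA·AA·AA·CA·AA·AA·B·AA
    A ↦ AA
    B ↦ CA
    C ↦ B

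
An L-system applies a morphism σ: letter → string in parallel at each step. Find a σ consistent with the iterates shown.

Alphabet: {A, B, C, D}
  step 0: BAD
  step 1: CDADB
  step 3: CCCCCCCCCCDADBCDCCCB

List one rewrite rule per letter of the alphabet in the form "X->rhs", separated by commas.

A->AD, B->CD, C->CCC, D->B

  step 0 ⇒ step 1: BAD ⇒ CD·AD·B
    A ↦ AD
    B ↦ CD
    D ↦ B
    C ↦ CCC  (constrained at step 1)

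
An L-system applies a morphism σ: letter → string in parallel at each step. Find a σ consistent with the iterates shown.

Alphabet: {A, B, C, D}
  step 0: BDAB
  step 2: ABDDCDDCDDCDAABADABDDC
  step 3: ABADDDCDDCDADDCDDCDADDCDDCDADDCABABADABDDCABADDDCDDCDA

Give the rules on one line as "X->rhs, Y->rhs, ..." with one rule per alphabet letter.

A->AB, B->AD, C->DA, D->DDC

  step 2 ⇒ step 3: ABDDCDDCDDCDAABADABDDC ⇒ AB·AD·DDC·DDC·DA·DDC·DDC·DA·DDC·DDC·DA·DDC·AB·AB·AD·AB·DDC·AB·AD·DDC·DDC·DA
    A ↦ AB
    B ↦ AD
    C ↦ DA
    D ↦ DDC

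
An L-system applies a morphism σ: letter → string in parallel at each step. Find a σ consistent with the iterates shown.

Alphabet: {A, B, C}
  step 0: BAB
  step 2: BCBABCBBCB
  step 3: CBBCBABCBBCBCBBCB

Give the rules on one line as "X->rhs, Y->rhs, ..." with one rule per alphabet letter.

  step 2 ⇒ step 3: BCBABCBBCB ⇒ CB·B·CB·AB·CB·B·CB·CB·B·CB
    A ↦ AB
    B ↦ CB
    C ↦ B

A->AB, B->CB, C->B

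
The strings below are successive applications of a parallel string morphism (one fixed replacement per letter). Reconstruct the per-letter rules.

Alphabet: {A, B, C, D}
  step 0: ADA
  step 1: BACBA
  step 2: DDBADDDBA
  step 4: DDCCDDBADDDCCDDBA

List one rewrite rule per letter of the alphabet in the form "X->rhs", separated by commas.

A->BA, B->DD, C->D, D->C

  step 1 ⇒ step 2: BACBA ⇒ DD·BA·D·DD·BA
    A ↦ BA
    B ↦ DD
    C ↦ D
  step 0 ⇒ step 1: ADA ⇒ BA·C·BA
    D ↦ C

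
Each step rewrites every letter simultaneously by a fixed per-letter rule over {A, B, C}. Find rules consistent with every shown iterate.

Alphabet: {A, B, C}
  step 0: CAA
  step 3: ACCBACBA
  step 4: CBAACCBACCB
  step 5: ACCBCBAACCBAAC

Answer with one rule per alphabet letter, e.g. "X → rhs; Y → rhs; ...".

  step 4 ⇒ step 5: CBAACCBACCB ⇒ A·C·CB·CB·A·A·C·CB·A·A·C
    A ↦ CB
    B ↦ C
    C ↦ A

A->CB, B->C, C->A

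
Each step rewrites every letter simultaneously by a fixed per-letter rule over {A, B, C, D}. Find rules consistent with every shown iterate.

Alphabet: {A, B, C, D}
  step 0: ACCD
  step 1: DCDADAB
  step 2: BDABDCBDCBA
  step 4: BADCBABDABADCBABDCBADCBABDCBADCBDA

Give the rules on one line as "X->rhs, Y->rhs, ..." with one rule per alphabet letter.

  step 1 ⇒ step 2: DCDADAB ⇒ B·DA·B·DC·B·DC·BA
    A ↦ DC
    B ↦ BA
    C ↦ DA
    D ↦ B

A->DC, B->BA, C->DA, D->B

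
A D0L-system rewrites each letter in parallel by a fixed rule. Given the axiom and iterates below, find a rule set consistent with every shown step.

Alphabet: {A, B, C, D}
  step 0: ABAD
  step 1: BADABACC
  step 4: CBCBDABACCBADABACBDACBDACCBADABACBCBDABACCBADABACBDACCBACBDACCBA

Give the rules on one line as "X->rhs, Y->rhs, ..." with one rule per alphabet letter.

  step 0 ⇒ step 1: ABAD ⇒ BA·DA·BA·CC
    A ↦ BA
    B ↦ DA
    D ↦ CC
    C ↦ CB  (constrained at step 1)

A->BA, B->DA, C->CB, D->CC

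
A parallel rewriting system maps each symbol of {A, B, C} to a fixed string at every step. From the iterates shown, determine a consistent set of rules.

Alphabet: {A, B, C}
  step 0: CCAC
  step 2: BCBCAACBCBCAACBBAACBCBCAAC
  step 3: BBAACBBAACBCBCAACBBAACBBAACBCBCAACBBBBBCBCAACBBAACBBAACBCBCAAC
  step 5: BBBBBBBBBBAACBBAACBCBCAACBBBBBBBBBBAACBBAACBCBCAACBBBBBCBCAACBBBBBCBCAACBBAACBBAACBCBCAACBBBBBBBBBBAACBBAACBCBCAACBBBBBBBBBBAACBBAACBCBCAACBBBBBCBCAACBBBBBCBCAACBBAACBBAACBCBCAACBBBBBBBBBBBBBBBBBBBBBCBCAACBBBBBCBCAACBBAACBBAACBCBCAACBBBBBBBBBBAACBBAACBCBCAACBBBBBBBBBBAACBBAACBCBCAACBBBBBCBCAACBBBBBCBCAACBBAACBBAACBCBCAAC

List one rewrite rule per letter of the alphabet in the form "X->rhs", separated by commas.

  step 2 ⇒ step 3: BCBCAACBCBCAACBBAACBCBCAAC ⇒ BB·AAC·BB·AAC·BC·BC·AAC·BB·AAC·BB·AAC·BC·BC·AAC·BB·BB·BC·BC·AAC·BB·AAC·BB·AAC·BC·BC·AAC
    A ↦ BC
    B ↦ BB
    C ↦ AAC

A->BC, B->BB, C->AAC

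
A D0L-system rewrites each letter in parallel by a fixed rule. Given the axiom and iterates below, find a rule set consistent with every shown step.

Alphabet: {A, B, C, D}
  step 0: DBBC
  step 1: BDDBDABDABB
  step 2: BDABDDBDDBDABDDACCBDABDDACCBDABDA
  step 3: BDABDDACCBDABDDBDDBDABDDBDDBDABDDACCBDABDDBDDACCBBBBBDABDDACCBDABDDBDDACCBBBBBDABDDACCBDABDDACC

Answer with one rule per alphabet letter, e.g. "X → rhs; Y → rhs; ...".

A->ACC, B->BDA, C->BB, D->BDD

  step 2 ⇒ step 3: BDABDDBDDBDABDDACCBDABDDACCBDABDA ⇒ BDA·BDD·ACC·BDA·BDD·BDD·BDA·BDD·BDD·BDA·BDD·ACC·BDA·BDD·BDD·ACC·BB·BB·BDA·BDD·ACC·BDA·BDD·BDD·ACC·BB·BB·BDA·BDD·ACC·BDA·BDD·ACC
    A ↦ ACC
    B ↦ BDA
    C ↦ BB
    D ↦ BDD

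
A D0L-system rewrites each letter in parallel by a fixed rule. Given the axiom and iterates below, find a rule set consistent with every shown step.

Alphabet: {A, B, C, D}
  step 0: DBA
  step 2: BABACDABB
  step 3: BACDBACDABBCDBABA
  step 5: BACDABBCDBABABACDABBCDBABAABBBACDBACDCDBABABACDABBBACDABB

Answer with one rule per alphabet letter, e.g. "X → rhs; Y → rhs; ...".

  step 2 ⇒ step 3: BABACDABB ⇒ BA·CD·BA·CD·AB·B·CD·BA·BA
    A ↦ CD
    B ↦ BA
    C ↦ AB
    D ↦ B

A->CD, B->BA, C->AB, D->B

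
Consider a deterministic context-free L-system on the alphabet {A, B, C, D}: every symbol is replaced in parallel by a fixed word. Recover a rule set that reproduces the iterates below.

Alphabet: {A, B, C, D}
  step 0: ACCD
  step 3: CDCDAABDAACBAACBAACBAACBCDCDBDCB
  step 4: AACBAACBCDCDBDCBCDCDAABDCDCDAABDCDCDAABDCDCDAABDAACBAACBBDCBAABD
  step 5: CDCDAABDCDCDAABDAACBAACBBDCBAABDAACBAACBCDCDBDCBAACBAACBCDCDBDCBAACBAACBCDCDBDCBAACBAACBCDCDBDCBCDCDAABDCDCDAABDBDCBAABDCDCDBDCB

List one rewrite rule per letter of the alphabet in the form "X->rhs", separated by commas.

  step 4 ⇒ step 5: AACBAACBCDCDBDCBCDCDAABDCDCDAABDCDCDAABDCDCDAABDAACBAACBBDCBAABD ⇒ CD·CD·AA·BD·CD·CD·AA·BD·AA·CB·AA·CB·BD·CB·AA·BD·AA·CB·AA·CB·CD·CD·BD·CB·AA·CB·AA·CB·CD·CD·BD·CB·AA·CB·AA·CB·CD·CD·BD·CB·AA·CB·AA·CB·CD·CD·BD·CB·CD·CD·AA·BD·CD·CD·AA·BD·BD·CB·AA·BD·CD·CD·BD·CB
    A ↦ CD
    B ↦ BD
    C ↦ AA
    D ↦ CB

A->CD, B->BD, C->AA, D->CB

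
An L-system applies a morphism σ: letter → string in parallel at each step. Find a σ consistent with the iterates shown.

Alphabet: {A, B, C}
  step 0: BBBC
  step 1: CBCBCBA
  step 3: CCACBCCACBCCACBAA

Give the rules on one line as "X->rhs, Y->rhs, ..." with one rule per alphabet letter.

  step 0 ⇒ step 1: BBBC ⇒ CB·CB·CB·A
    B ↦ CB
    C ↦ A
    A ↦ CC  (constrained at step 1)

A->CC, B->CB, C->A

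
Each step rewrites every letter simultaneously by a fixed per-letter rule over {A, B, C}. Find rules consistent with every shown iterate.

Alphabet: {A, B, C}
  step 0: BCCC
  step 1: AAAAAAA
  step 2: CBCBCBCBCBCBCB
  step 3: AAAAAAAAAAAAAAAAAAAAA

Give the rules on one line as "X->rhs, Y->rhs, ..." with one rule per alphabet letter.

A->CB, B->A, C->AA

  step 2 ⇒ step 3: CBCBCBCBCBCBCB ⇒ AA·A·AA·A·AA·A·AA·A·AA·A·AA·A·AA·A
    B ↦ A
    C ↦ AA
  step 1 ⇒ step 2: AAAAAAA ⇒ CB·CB·CB·CB·CB·CB·CB
    A ↦ CB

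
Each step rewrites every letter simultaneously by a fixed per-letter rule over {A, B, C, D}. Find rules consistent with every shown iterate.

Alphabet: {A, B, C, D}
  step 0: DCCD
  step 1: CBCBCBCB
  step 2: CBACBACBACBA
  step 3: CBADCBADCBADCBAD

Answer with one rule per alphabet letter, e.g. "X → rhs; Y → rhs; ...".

  step 2 ⇒ step 3: CBACBACBACBA ⇒ CB·A·D·CB·A·D·CB·A·D·CB·A·D
    A ↦ D
    B ↦ A
    C ↦ CB
  step 0 ⇒ step 1: DCCD ⇒ CB·CB·CB·CB
    D ↦ CB

A->D, B->A, C->CB, D->CB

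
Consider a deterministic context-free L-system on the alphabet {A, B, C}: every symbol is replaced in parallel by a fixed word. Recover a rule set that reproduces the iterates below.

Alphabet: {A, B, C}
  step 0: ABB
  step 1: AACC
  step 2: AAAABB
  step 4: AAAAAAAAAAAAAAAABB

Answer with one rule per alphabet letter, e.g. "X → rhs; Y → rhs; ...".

A->AA, B->C, C->B

  step 1 ⇒ step 2: AACC ⇒ AA·AA·B·B
    A ↦ AA
    C ↦ B
  step 0 ⇒ step 1: ABB ⇒ AA·C·C
    B ↦ C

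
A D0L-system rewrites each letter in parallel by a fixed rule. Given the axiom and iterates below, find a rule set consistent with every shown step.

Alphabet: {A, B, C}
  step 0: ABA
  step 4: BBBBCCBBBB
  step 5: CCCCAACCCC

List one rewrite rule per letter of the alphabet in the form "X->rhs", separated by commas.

  step 4 ⇒ step 5: BBBBCCBBBB ⇒ C·C·C·C·A·A·C·C·C·C
    B ↦ C
    C ↦ A
    A ↦ BB  (constrained at step 0)

A->BB, B->C, C->A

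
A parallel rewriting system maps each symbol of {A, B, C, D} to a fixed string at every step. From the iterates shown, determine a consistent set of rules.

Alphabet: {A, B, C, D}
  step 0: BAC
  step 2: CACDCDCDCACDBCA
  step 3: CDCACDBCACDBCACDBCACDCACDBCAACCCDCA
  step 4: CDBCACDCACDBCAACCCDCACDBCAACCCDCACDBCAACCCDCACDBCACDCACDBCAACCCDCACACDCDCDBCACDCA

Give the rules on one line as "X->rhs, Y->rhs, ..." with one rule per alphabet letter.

  step 3 ⇒ step 4: CDCACDBCACDBCACDBCACDCACDBCAACCCDCA ⇒ CD·BCA·CD·CA·CD·BCA·ACC·CD·CA·CD·BCA·ACC·CD·CA·CD·BCA·ACC·CD·CA·CD·BCA·CD·CA·CD·BCA·ACC·CD·CA·CA·CD·CD·CD·BCA·CD·CA
    A ↦ CA
    B ↦ ACC
    C ↦ CD
    D ↦ BCA

A->CA, B->ACC, C->CD, D->BCA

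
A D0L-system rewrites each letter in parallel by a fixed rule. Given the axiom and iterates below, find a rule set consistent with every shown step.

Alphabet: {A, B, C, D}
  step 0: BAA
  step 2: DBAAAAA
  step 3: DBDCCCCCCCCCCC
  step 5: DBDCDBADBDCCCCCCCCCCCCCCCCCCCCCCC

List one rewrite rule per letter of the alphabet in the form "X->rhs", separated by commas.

  step 2 ⇒ step 3: DBAAAAA ⇒ DB·DC·CC·CC·CC·CC·CC
    A ↦ CC
    B ↦ DC
    D ↦ DB
    C ↦ A  (constrained at step 3)

A->CC, B->DC, C->A, D->DB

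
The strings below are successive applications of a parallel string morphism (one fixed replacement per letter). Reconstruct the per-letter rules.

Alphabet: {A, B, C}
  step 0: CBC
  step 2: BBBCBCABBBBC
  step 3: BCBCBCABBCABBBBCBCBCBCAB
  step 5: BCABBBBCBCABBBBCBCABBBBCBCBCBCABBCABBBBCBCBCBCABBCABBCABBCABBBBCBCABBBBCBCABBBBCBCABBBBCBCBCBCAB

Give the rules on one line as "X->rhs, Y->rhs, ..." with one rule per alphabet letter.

A->BB, B->BC, C->AB

  step 2 ⇒ step 3: BBBCBCABBBBC ⇒ BC·BC·BC·AB·BC·AB·BB·BC·BC·BC·BC·AB
    A ↦ BB
    B ↦ BC
    C ↦ AB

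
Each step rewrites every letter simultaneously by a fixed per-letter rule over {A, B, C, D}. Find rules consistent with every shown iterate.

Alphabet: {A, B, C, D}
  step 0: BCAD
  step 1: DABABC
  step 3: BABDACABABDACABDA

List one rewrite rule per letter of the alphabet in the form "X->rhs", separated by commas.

A->AB, B->DA, C->B, D->C

  step 0 ⇒ step 1: BCAD ⇒ DA·B·AB·C
    A ↦ AB
    B ↦ DA
    C ↦ B
    D ↦ C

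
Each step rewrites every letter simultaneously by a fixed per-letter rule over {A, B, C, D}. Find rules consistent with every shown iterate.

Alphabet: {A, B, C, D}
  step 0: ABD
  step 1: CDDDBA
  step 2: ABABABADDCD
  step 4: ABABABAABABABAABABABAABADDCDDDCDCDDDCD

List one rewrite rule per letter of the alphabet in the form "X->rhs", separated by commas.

  step 1 ⇒ step 2: CDDDBA ⇒ A·BA·BA·BA·DD·CD
    A ↦ CD
    B ↦ DD
    C ↦ A
    D ↦ BA

A->CD, B->DD, C->A, D->BA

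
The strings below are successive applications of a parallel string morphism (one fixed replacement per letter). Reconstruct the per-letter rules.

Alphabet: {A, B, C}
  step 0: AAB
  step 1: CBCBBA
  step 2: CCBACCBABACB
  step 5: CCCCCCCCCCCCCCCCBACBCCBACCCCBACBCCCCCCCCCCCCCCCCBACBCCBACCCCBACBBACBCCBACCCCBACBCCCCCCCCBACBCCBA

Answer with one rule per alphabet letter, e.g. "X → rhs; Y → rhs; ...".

A->CB, B->BA, C->CC

  step 1 ⇒ step 2: CBCBBA ⇒ CC·BA·CC·BA·BA·CB
    A ↦ CB
    B ↦ BA
    C ↦ CC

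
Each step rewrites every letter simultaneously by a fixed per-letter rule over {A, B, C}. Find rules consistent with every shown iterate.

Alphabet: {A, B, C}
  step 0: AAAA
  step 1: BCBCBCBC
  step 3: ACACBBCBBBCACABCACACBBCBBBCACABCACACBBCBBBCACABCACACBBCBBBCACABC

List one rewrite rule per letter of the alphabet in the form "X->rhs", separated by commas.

  step 0 ⇒ step 1: AAAA ⇒ BC·BC·BC·BC
    A ↦ BC
    B ↦ CBB  (constrained at step 1)
    C ↦ ACA  (constrained at step 1)

A->BC, B->CBB, C->ACA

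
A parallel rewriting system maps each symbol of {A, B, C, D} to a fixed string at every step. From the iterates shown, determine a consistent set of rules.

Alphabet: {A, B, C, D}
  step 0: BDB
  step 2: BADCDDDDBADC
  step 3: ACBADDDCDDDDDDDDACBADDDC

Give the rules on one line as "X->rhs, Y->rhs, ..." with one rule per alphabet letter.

A->BA, B->AC, C->DC, D->DD

  step 2 ⇒ step 3: BADCDDDDBADC ⇒ AC·BA·DD·DC·DD·DD·DD·DD·AC·BA·DD·DC
    A ↦ BA
    B ↦ AC
    C ↦ DC
    D ↦ DD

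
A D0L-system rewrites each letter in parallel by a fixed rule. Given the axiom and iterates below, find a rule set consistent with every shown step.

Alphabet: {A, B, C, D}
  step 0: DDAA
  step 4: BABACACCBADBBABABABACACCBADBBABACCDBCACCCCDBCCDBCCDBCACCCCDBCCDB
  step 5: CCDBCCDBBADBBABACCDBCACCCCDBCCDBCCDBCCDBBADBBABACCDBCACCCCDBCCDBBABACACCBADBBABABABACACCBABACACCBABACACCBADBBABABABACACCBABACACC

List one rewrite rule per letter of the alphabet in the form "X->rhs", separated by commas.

A->DB, B->CC, C->BA, D->CA

  step 4 ⇒ step 5: BABACACCBADBBABABABACACCBADBBABACCDBCACCCCDBCCDBCCDBCACCCCDBCCDB ⇒ CC·DB·CC·DB·BA·DB·BA·BA·CC·DB·CA·CC·CC·DB·CC·DB·CC·DB·CC·DB·BA·DB·BA·BA·CC·DB·CA·CC·CC·DB·CC·DB·BA·BA·CA·CC·BA·DB·BA·BA·BA·BA·CA·CC·BA·BA·CA·CC·BA·BA·CA·CC·BA·DB·BA·BA·BA·BA·CA·CC·BA·BA·CA·CC
    A ↦ DB
    B ↦ CC
    C ↦ BA
    D ↦ CA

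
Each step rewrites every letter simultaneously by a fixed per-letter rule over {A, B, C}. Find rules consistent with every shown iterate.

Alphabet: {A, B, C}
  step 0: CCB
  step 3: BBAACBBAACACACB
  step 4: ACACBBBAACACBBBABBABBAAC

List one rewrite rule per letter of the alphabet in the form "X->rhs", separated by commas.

  step 3 ⇒ step 4: BBAACBBAACACACB ⇒ AC·AC·B·B·BA·AC·AC·B·B·BA·B·BA·B·BA·AC
    A ↦ B
    B ↦ AC
    C ↦ BA

A->B, B->AC, C->BA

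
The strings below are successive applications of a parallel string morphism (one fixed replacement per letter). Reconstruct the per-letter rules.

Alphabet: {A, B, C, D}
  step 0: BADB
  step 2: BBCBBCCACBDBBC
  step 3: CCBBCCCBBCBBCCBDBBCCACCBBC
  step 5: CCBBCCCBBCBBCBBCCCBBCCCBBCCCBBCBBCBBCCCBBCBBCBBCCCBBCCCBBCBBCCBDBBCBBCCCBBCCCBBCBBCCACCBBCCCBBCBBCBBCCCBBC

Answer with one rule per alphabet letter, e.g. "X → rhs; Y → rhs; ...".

  step 2 ⇒ step 3: BBCBBCCACBDBBC ⇒ C·C·BBC·C·C·BBC·BBC·CBD·BBC·C·A·C·C·BBC
    A ↦ CBD
    B ↦ C
    C ↦ BBC
    D ↦ A

A->CBD, B->C, C->BBC, D->A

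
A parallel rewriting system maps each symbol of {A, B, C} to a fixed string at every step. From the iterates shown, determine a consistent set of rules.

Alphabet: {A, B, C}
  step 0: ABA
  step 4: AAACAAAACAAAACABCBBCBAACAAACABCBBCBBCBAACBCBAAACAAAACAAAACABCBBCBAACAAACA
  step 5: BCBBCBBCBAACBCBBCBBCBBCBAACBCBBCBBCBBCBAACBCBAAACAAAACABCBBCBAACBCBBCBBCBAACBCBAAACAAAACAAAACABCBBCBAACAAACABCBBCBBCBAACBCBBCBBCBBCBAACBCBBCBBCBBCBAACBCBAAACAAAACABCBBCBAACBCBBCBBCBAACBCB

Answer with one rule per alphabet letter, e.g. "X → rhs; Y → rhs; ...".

A->BCB, B->A, C->AAC

  step 4 ⇒ step 5: AAACAAAACAAAACABCBBCBAACAAACABCBBCBBCBAACBCBAAACAAAACAAAACABCBBCBAACAAACA ⇒ BCB·BCB·BCB·AAC·BCB·BCB·BCB·BCB·AAC·BCB·BCB·BCB·BCB·AAC·BCB·A·AAC·A·A·AAC·A·BCB·BCB·AAC·BCB·BCB·BCB·AAC·BCB·A·AAC·A·A·AAC·A·A·AAC·A·BCB·BCB·AAC·A·AAC·A·BCB·BCB·BCB·AAC·BCB·BCB·BCB·BCB·AAC·BCB·BCB·BCB·BCB·AAC·BCB·A·AAC·A·A·AAC·A·BCB·BCB·AAC·BCB·BCB·BCB·AAC·BCB
    A ↦ BCB
    B ↦ A
    C ↦ AAC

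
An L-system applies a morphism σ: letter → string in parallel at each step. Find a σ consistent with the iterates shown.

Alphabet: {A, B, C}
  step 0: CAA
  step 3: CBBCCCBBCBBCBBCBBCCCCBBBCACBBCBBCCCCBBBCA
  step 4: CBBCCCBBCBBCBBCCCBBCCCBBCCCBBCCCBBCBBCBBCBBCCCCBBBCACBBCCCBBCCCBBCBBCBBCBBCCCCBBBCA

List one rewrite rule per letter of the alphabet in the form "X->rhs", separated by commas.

A->BCA, B->C, C->CBB

  step 3 ⇒ step 4: CBBCCCBBCBBCBBCBBCCCCBBBCACBBCBBCCCCBBBCA ⇒ CBB·C·C·CBB·CBB·CBB·C·C·CBB·C·C·CBB·C·C·CBB·C·C·CBB·CBB·CBB·CBB·C·C·C·CBB·BCA·CBB·C·C·CBB·C·C·CBB·CBB·CBB·CBB·C·C·C·CBB·BCA
    A ↦ BCA
    B ↦ C
    C ↦ CBB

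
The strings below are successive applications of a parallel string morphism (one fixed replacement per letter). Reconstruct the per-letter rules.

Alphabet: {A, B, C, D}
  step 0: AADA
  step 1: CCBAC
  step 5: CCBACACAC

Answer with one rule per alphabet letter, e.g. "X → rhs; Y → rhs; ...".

A->C, B->DA, C->A, D->BA

  step 0 ⇒ step 1: AADA ⇒ C·C·BA·C
    A ↦ C
    D ↦ BA
    B ↦ DA  (constrained at step 1)
    C ↦ A  (constrained at step 1)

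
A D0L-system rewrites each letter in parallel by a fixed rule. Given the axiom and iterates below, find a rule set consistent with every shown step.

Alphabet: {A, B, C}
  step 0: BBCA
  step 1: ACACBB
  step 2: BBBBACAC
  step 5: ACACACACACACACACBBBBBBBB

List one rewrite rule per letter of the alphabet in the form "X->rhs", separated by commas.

  step 1 ⇒ step 2: ACACBB ⇒ B·B·B·B·AC·AC
    A ↦ B
    B ↦ AC
    C ↦ B

A->B, B->AC, C->B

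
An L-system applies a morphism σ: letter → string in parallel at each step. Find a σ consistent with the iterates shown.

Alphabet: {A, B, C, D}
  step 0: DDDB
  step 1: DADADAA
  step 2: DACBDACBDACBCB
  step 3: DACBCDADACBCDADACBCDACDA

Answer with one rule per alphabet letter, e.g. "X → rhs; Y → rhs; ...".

A->CB, B->A, C->CD, D->DA

  step 2 ⇒ step 3: DACBDACBDACBCB ⇒ DA·CB·CD·A·DA·CB·CD·A·DA·CB·CD·A·CD·A
    A ↦ CB
    B ↦ A
    C ↦ CD
    D ↦ DA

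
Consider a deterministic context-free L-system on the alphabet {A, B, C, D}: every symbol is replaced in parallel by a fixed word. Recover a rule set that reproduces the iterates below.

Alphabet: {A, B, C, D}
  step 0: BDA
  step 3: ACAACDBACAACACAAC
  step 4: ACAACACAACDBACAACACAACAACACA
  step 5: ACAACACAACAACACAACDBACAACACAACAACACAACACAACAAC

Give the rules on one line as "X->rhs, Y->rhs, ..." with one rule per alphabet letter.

  step 4 ⇒ step 5: ACAACACAACDBACAACACAACAACACA ⇒ AC·A·AC·AC·A·AC·A·AC·AC·A·AC·DB·AC·A·AC·AC·A·AC·A·AC·AC·A·AC·AC·A·AC·A·AC
    A ↦ AC
    B ↦ DB
    C ↦ A
    D ↦ AC

A->AC, B->DB, C->A, D->AC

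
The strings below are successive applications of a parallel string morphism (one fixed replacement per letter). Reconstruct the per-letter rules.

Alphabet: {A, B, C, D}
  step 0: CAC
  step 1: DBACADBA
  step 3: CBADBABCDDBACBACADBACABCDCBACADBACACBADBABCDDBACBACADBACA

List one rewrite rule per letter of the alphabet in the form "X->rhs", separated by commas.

A->CA, B->CBA, C->DBA, D->BCD

  step 0 ⇒ step 1: CAC ⇒ DBA·CA·DBA
    A ↦ CA
    C ↦ DBA
    B ↦ CBA  (constrained at step 1)
    D ↦ BCD  (constrained at step 1)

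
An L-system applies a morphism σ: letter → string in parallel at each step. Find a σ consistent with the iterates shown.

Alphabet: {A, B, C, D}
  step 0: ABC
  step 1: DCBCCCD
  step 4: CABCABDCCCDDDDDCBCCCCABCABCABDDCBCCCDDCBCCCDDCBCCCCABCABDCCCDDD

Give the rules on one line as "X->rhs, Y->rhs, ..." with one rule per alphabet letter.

  step 0 ⇒ step 1: ABC ⇒ DCB·CCC·D
    A ↦ DCB
    B ↦ CCC
    C ↦ D
    D ↦ CAB  (constrained at step 1)

A->DCB, B->CCC, C->D, D->CAB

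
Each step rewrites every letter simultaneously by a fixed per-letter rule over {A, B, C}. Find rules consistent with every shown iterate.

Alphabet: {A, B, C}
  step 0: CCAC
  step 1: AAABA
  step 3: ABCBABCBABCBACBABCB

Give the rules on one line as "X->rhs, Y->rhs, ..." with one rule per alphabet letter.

  step 0 ⇒ step 1: CCAC ⇒ A·A·AB·A
    A ↦ AB
    C ↦ A
    B ↦ CB  (constrained at step 1)

A->AB, B->CB, C->A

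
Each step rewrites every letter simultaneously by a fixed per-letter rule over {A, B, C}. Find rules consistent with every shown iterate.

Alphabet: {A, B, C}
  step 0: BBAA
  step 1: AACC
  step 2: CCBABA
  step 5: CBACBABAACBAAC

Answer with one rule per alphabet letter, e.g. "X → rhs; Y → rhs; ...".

A->C, B->A, C->BA

  step 1 ⇒ step 2: AACC ⇒ C·C·BA·BA
    A ↦ C
    C ↦ BA
  step 0 ⇒ step 1: BBAA ⇒ A·A·C·C
    B ↦ A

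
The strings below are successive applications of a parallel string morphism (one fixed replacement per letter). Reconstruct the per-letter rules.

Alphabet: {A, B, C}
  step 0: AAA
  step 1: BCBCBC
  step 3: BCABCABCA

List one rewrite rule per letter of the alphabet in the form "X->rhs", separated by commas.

  step 0 ⇒ step 1: AAA ⇒ BC·BC·BC
    A ↦ BC
    B ↦ A  (constrained at step 1)
    C ↦ B  (constrained at step 1)

A->BC, B->A, C->B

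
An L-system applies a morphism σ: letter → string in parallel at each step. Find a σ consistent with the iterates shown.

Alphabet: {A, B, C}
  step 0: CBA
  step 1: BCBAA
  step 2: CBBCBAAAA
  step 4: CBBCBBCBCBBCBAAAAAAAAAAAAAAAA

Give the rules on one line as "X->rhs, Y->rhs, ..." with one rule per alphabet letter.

A->AA, B->CB, C->B

  step 1 ⇒ step 2: BCBAA ⇒ CB·B·CB·AA·AA
    A ↦ AA
    B ↦ CB
    C ↦ B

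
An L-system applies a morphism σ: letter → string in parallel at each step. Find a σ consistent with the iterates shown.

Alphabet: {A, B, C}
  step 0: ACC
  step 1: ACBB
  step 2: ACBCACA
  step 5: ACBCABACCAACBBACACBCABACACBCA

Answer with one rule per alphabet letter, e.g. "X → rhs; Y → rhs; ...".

  step 1 ⇒ step 2: ACBB ⇒ AC·B·CA·CA
    A ↦ AC
    B ↦ CA
    C ↦ B

A->AC, B->CA, C->B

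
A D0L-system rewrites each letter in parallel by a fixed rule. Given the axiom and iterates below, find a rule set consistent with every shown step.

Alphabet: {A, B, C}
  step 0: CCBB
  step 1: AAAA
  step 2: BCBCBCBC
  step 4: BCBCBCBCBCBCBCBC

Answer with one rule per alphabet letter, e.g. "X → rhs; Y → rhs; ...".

A->BC, B->A, C->A

  step 1 ⇒ step 2: AAAA ⇒ BC·BC·BC·BC
    A ↦ BC
  step 0 ⇒ step 1: CCBB ⇒ A·A·A·A
    B ↦ A
  step 0 ⇒ step 1: CCBB ⇒ A·A·A·A
    C ↦ A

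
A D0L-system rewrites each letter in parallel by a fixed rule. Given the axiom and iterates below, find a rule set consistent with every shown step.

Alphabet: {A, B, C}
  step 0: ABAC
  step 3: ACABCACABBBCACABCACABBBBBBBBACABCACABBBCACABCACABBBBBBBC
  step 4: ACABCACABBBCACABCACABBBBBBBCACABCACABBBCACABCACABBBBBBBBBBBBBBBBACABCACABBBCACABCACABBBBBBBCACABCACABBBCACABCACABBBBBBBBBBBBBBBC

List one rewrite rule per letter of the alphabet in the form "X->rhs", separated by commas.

A->ACA, B->BB, C->BC

  step 3 ⇒ step 4: ACABCACABBBCACABCACABBBBBBBBACABCACABBBCACABCACABBBBBBBC ⇒ ACA·BC·ACA·BB·BC·ACA·BC·ACA·BB·BB·BB·BC·ACA·BC·ACA·BB·BC·ACA·BC·ACA·BB·BB·BB·BB·BB·BB·BB·BB·ACA·BC·ACA·BB·BC·ACA·BC·ACA·BB·BB·BB·BC·ACA·BC·ACA·BB·BC·ACA·BC·ACA·BB·BB·BB·BB·BB·BB·BB·BC
    A ↦ ACA
    B ↦ BB
    C ↦ BC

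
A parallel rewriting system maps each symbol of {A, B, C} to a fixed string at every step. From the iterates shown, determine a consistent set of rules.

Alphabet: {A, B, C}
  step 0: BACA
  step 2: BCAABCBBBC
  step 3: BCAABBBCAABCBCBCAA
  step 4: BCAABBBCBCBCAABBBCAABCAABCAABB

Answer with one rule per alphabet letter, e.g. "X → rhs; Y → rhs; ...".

A->B, B->BC, C->AA

  step 3 ⇒ step 4: BCAABBBCAABCBCBCAA ⇒ BC·AA·B·B·BC·BC·BC·AA·B·B·BC·AA·BC·AA·BC·AA·B·B
    A ↦ B
    B ↦ BC
    C ↦ AA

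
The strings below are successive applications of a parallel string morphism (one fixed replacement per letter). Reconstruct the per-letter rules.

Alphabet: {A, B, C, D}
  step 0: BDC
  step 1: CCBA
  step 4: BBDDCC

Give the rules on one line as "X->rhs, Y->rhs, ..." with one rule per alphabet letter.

A->D, B->CC, C->A, D->B

  step 0 ⇒ step 1: BDC ⇒ CC·B·A
    B ↦ CC
    C ↦ A
    D ↦ B
    A ↦ D  (constrained at step 1)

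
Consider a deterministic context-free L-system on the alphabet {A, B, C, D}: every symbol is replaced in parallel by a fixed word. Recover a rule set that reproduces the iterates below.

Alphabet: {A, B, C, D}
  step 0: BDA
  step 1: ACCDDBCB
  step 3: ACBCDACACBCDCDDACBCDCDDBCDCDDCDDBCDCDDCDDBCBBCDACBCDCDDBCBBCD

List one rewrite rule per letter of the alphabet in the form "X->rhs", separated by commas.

A->BCB, B->AC, C->BCD, D->CDD

  step 0 ⇒ step 1: BDA ⇒ AC·CDD·BCB
    A ↦ BCB
    B ↦ AC
    D ↦ CDD
    C ↦ BCD  (constrained at step 1)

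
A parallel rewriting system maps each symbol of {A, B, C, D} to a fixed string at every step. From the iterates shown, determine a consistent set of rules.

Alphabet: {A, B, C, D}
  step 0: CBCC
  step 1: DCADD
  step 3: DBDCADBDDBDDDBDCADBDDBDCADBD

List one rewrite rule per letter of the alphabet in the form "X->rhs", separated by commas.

A->C, B->CA, C->D, D->DBD

  step 0 ⇒ step 1: CBCC ⇒ D·CA·D·D
    B ↦ CA
    C ↦ D
    A ↦ C  (constrained at step 1)
    D ↦ DBD  (constrained at step 1)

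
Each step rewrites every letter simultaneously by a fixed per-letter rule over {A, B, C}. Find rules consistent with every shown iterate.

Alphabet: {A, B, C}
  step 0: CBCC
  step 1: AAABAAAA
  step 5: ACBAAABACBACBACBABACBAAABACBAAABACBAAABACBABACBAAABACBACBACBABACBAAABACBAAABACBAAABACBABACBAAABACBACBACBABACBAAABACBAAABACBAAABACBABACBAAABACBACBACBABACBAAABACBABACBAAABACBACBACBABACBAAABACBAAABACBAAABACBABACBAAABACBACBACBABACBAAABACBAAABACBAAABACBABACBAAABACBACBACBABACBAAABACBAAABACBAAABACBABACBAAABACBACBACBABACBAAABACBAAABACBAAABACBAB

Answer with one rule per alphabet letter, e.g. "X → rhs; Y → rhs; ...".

A->ACB, B->AB, C->AA

  step 0 ⇒ step 1: CBCC ⇒ AA·AB·AA·AA
    B ↦ AB
    C ↦ AA
    A ↦ ACB  (constrained at step 1)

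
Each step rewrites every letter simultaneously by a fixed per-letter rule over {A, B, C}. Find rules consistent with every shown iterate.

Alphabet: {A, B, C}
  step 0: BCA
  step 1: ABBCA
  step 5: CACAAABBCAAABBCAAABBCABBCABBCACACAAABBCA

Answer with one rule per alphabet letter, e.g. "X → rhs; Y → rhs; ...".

  step 0 ⇒ step 1: BCA ⇒ A·BB·CA
    A ↦ CA
    B ↦ A
    C ↦ BB

A->CA, B->A, C->BB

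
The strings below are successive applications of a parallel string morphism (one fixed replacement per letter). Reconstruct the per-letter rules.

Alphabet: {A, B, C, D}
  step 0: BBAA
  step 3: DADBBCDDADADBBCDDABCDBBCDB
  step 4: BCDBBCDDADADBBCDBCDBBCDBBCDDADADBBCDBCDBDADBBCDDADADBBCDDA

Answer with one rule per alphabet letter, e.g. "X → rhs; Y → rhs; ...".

  step 3 ⇒ step 4: DADBBCDDADADBBCDDABCDBBCDB ⇒ BCD·B·BCD·DA·DA·DB·BCD·BCD·B·BCD·B·BCD·DA·DA·DB·BCD·BCD·B·DA·DB·BCD·DA·DA·DB·BCD·DA
    A ↦ B
    B ↦ DA
    C ↦ DB
    D ↦ BCD

A->B, B->DA, C->DB, D->BCD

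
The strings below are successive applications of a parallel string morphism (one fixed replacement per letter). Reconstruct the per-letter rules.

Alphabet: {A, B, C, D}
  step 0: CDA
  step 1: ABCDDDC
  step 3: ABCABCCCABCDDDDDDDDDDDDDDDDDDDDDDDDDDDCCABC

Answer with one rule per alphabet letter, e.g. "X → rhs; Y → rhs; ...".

  step 0 ⇒ step 1: CDA ⇒ ABC·DDD·C
    A ↦ C
    C ↦ ABC
    D ↦ DDD
    B ↦ C  (constrained at step 1)

A->C, B->C, C->ABC, D->DDD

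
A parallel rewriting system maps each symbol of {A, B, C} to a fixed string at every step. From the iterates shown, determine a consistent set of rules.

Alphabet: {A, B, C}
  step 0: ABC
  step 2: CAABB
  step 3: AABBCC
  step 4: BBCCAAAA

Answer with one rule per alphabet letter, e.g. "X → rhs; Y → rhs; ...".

A->B, B->C, C->AA

  step 3 ⇒ step 4: AABBCC ⇒ B·B·C·C·AA·AA
    A ↦ B
    B ↦ C
    C ↦ AA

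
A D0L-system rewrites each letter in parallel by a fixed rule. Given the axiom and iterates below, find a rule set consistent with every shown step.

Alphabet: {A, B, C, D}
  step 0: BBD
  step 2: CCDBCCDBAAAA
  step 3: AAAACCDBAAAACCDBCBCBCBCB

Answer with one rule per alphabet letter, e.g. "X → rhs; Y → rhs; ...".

  step 2 ⇒ step 3: CCDBCCDBAAAA ⇒ AA·AA·CC·DB·AA·AA·CC·DB·CB·CB·CB·CB
    A ↦ CB
    B ↦ DB
    C ↦ AA
    D ↦ CC

A->CB, B->DB, C->AA, D->CC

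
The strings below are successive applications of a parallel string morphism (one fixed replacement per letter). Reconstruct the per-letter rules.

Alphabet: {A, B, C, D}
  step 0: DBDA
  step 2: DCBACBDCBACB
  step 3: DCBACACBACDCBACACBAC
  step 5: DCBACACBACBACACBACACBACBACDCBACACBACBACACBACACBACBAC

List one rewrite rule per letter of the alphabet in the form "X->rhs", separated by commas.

  step 2 ⇒ step 3: DCBACBDCBACB ⇒ DC·B·AC·AC·B·AC·DC·B·AC·AC·B·AC
    A ↦ AC
    B ↦ AC
    C ↦ B
    D ↦ DC

A->AC, B->AC, C->B, D->DC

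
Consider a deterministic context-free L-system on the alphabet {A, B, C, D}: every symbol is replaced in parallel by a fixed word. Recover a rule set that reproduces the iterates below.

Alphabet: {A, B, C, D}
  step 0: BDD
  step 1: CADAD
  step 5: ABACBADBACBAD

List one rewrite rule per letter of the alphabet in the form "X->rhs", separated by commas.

A->B, B->C, C->A, D->AD

  step 0 ⇒ step 1: BDD ⇒ C·AD·AD
    B ↦ C
    D ↦ AD
    A ↦ B  (constrained at step 1)
    C ↦ A  (constrained at step 1)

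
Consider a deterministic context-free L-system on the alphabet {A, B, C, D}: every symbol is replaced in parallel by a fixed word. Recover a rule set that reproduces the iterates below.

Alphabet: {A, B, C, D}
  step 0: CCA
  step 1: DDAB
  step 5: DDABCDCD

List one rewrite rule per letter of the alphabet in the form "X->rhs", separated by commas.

A->AB, B->C, C->D, D->C

  step 0 ⇒ step 1: CCA ⇒ D·D·AB
    A ↦ AB
    C ↦ D
    B ↦ C  (constrained at step 1)
    D ↦ C  (constrained at step 1)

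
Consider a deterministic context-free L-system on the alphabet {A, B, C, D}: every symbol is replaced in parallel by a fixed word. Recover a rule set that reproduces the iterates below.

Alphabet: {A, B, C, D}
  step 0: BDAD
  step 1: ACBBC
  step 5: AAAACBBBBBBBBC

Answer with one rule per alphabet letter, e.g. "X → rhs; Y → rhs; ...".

A->BB, B->A, C->D, D->C

  step 0 ⇒ step 1: BDAD ⇒ A·C·BB·C
    A ↦ BB
    B ↦ A
    D ↦ C
    C ↦ D  (constrained at step 1)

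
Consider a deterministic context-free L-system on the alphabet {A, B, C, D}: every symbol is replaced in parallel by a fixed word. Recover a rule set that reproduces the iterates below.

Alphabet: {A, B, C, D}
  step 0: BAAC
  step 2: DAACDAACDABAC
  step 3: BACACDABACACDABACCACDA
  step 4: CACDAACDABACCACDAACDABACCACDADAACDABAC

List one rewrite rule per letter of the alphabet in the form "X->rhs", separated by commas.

  step 3 ⇒ step 4: BACACDABACACDABACCACDA ⇒ C·AC·DA·AC·DA·B·AC·C·AC·DA·AC·DA·B·AC·C·AC·DA·DA·AC·DA·B·AC
    A ↦ AC
    B ↦ C
    C ↦ DA
    D ↦ B

A->AC, B->C, C->DA, D->B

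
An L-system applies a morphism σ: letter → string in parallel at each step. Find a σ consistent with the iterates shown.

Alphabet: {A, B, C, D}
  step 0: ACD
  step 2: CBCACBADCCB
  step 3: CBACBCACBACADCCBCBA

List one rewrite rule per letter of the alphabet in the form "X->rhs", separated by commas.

A->CA, B->A, C->CB, D->DC

  step 2 ⇒ step 3: CBCACBADCCB ⇒ CB·A·CB·CA·CB·A·CA·DC·CB·CB·A
    A ↦ CA
    B ↦ A
    C ↦ CB
    D ↦ DC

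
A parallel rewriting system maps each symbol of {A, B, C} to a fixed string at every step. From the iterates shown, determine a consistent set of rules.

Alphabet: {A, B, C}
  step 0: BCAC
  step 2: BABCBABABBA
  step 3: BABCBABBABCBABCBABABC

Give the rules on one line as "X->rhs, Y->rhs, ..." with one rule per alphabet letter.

  step 2 ⇒ step 3: BABCBABABBA ⇒ BA·BC·BA·B·BA·BC·BA·BC·BA·BA·BC
    A ↦ BC
    B ↦ BA
    C ↦ B

A->BC, B->BA, C->B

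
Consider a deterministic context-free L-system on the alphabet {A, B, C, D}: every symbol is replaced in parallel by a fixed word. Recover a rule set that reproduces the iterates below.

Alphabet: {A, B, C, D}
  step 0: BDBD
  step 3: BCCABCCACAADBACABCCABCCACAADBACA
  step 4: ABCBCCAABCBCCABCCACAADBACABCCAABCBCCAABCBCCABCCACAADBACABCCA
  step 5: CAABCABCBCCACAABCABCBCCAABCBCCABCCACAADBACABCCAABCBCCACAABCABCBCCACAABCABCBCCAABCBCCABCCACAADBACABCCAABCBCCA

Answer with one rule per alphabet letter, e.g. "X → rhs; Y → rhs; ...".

  step 4 ⇒ step 5: ABCBCCAABCBCCABCCACAADBACABCCAABCBCCAABCBCCABCCACAADBACABCCA ⇒ CA·A·BC·A·BC·BC·CA·CA·A·BC·A·BC·BC·CA·A·BC·BC·CA·BC·CA·CA·ADB·A·CA·BC·CA·A·BC·BC·CA·CA·A·BC·A·BC·BC·CA·CA·A·BC·A·BC·BC·CA·A·BC·BC·CA·BC·CA·CA·ADB·A·CA·BC·CA·A·BC·BC·CA
    A ↦ CA
    B ↦ A
    C ↦ BC
    D ↦ ADB

A->CA, B->A, C->BC, D->ADB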